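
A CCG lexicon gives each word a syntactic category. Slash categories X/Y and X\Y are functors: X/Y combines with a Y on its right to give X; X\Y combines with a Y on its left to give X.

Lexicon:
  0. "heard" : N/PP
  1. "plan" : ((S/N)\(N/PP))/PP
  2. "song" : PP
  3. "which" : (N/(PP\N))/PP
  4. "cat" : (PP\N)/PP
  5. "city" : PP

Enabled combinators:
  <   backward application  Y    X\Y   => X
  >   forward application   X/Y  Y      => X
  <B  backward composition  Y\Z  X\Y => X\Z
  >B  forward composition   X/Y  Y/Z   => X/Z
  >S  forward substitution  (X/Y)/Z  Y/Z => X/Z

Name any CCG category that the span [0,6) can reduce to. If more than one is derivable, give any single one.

S

[0,6] S   >
  [0,3] S/N   <
    [0,1] "heard" : N/PP
    [1,3] (S/N)\(N/PP)   >
      [1,2] "plan" : ((S/N)\(N/PP))/PP
      [2,3] "song" : PP
  [3,6] N   >
    [3,5] N/PP   >S
      [3,4] "which" : (N/(PP\N))/PP
      [4,5] "cat" : (PP\N)/PP
    [5,6] "city" : PP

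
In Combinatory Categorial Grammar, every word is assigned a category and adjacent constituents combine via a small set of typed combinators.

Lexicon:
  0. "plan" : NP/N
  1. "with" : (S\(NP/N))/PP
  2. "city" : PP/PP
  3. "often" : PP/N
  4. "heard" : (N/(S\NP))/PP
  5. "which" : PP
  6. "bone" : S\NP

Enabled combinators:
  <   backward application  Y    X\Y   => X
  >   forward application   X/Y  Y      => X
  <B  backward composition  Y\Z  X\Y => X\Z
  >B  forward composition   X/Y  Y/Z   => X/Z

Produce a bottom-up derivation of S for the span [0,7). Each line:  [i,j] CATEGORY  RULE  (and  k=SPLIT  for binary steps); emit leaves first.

[0,1] NP/N  lex  "plan"
[1,2] (S\(NP/N))/PP  lex  "with"
[2,3] PP/PP  lex  "city"
[3,4] PP/N  lex  "often"
[2,4] PP/N  >B  k=3
[4,5] (N/(S\NP))/PP  lex  "heard"
[5,6] PP  lex  "which"
[4,6] N/(S\NP)  >  k=5
[6,7] S\NP  lex  "bone"
[4,7] N  >  k=6
[2,7] PP  >  k=4
[1,7] S\(NP/N)  >  k=2
[0,7] S  <  k=1

[0,7] S   <
  [0,1] "plan" : NP/N
  [1,7] S\(NP/N)   >
    [1,2] "with" : (S\(NP/N))/PP
    [2,7] PP   >
      [2,4] PP/N   >B
        [2,3] "city" : PP/PP
        [3,4] "often" : PP/N
      [4,7] N   >
        [4,6] N/(S\NP)   >
          [4,5] "heard" : (N/(S\NP))/PP
          [5,6] "which" : PP
        [6,7] "bone" : S\NP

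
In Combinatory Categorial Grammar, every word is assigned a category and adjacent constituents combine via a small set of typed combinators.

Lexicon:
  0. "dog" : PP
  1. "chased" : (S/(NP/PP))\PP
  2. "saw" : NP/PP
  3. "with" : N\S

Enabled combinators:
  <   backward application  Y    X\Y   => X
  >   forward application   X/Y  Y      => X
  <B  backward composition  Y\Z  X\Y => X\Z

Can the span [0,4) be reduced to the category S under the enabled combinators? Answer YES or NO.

PP (S/(NP/PP))\PP NP/PP N\S
CKY chart[0,4] = {N}; S ∉ chart

NO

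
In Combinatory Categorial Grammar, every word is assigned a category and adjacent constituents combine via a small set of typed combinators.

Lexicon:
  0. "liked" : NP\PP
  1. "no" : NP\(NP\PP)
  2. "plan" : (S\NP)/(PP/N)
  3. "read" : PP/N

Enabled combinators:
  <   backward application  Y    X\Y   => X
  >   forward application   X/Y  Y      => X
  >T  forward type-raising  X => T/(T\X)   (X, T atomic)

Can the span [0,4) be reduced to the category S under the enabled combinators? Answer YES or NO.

[0,4] S   <
  [0,2] NP   <
    [0,1] "liked" : NP\PP
    [1,2] "no" : NP\(NP\PP)
  [2,4] S\NP   >
    [2,3] "plan" : (S\NP)/(PP/N)
    [3,4] "read" : PP/N

YES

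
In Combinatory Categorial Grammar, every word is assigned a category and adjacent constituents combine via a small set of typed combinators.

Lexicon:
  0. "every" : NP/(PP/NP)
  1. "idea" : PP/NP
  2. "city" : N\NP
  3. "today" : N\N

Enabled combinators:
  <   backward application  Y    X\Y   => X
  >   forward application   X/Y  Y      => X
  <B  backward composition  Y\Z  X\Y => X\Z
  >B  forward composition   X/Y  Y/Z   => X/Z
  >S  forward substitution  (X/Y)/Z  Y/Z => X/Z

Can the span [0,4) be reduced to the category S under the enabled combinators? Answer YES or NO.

NP/(PP/NP) PP/NP N\NP N\N
CKY chart[0,4] = {N}; S ∉ chart

NO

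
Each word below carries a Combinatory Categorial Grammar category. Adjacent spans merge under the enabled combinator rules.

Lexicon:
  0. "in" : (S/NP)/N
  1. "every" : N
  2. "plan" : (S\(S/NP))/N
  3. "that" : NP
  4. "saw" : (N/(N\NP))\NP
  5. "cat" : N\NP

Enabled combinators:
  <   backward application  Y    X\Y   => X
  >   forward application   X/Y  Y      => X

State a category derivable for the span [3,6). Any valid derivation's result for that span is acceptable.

N

[0,6] S   <
  [0,2] S/NP   >
    [0,1] "in" : (S/NP)/N
    [1,2] "every" : N
  [2,6] S\(S/NP)   >
    [2,3] "plan" : (S\(S/NP))/N
    [3,6] N   >
      [3,5] N/(N\NP)   <
        [3,4] "that" : NP
        [4,5] "saw" : (N/(N\NP))\NP
      [5,6] "cat" : N\NP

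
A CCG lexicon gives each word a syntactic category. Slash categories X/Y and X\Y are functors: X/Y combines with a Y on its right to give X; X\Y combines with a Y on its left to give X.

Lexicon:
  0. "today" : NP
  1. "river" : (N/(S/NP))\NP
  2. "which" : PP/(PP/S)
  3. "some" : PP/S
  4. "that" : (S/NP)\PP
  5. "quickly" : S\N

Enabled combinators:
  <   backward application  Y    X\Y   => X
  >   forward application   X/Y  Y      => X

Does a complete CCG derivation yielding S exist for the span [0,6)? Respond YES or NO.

[0,6] S   <
  [0,5] N   >
    [0,2] N/(S/NP)   <
      [0,1] "today" : NP
      [1,2] "river" : (N/(S/NP))\NP
    [2,5] S/NP   <
      [2,4] PP   >
        [2,3] "which" : PP/(PP/S)
        [3,4] "some" : PP/S
      [4,5] "that" : (S/NP)\PP
  [5,6] "quickly" : S\N

YES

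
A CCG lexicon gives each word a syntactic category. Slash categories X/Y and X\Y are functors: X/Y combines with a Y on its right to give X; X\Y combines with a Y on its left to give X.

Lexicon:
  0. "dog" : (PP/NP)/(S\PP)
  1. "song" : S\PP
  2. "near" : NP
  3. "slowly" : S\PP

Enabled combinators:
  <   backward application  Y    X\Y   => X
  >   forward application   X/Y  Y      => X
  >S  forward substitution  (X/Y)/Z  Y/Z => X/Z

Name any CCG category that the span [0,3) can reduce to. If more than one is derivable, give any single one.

[0,4] S   <
  [0,3] PP   >
    [0,2] PP/NP   >
      [0,1] "dog" : (PP/NP)/(S\PP)
      [1,2] "song" : S\PP
    [2,3] "near" : NP
  [3,4] "slowly" : S\PP

PP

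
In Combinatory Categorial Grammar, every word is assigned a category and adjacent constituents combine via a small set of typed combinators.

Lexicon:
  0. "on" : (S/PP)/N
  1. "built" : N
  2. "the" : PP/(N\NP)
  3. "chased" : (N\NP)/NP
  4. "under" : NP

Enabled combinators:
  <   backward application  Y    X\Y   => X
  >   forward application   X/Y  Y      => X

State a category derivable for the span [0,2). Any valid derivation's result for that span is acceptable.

[0,5] S   >
  [0,2] S/PP   >
    [0,1] "on" : (S/PP)/N
    [1,2] "built" : N
  [2,5] PP   >
    [2,3] "the" : PP/(N\NP)
    [3,5] N\NP   >
      [3,4] "chased" : (N\NP)/NP
      [4,5] "under" : NP

S/PP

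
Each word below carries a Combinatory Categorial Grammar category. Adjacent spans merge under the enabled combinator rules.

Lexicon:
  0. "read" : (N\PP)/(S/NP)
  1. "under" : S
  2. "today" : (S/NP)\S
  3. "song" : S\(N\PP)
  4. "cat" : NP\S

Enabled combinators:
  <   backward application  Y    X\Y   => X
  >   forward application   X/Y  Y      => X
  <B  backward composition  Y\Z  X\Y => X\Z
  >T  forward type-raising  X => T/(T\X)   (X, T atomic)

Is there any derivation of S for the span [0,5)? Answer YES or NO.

NO

(N\PP)/(S/NP) S (S/NP)\S S\(N\PP) NP\S
CKY chart[0,5] = {N/(N\NP), NP, NP/(NP\NP), PP/(PP\NP), S/(S\NP)}; S ∉ chart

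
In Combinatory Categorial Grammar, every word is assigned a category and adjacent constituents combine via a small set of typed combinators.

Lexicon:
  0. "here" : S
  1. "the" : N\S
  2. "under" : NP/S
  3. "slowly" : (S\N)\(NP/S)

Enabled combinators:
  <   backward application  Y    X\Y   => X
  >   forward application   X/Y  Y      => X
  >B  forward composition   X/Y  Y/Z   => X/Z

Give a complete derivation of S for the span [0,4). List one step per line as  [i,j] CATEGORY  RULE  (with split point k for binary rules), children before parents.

[0,1] S  lex  "here"
[1,2] N\S  lex  "the"
[0,2] N  <  k=1
[2,3] NP/S  lex  "under"
[3,4] (S\N)\(NP/S)  lex  "slowly"
[2,4] S\N  <  k=3
[0,4] S  <  k=2

[0,4] S   <
  [0,2] N   <
    [0,1] "here" : S
    [1,2] "the" : N\S
  [2,4] S\N   <
    [2,3] "under" : NP/S
    [3,4] "slowly" : (S\N)\(NP/S)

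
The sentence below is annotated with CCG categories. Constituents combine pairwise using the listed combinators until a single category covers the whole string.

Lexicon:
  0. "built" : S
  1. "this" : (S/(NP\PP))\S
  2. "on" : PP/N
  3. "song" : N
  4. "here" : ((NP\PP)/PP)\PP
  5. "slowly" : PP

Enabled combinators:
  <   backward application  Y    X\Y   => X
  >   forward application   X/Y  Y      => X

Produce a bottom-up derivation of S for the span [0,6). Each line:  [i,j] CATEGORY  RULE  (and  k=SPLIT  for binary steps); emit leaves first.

[0,1] S  lex  "built"
[1,2] (S/(NP\PP))\S  lex  "this"
[0,2] S/(NP\PP)  <  k=1
[2,3] PP/N  lex  "on"
[3,4] N  lex  "song"
[2,4] PP  >  k=3
[4,5] ((NP\PP)/PP)\PP  lex  "here"
[2,5] (NP\PP)/PP  <  k=4
[5,6] PP  lex  "slowly"
[2,6] NP\PP  >  k=5
[0,6] S  >  k=2

[0,6] S   >
  [0,2] S/(NP\PP)   <
    [0,1] "built" : S
    [1,2] "this" : (S/(NP\PP))\S
  [2,6] NP\PP   >
    [2,5] (NP\PP)/PP   <
      [2,4] PP   >
        [2,3] "on" : PP/N
        [3,4] "song" : N
      [4,5] "here" : ((NP\PP)/PP)\PP
    [5,6] "slowly" : PP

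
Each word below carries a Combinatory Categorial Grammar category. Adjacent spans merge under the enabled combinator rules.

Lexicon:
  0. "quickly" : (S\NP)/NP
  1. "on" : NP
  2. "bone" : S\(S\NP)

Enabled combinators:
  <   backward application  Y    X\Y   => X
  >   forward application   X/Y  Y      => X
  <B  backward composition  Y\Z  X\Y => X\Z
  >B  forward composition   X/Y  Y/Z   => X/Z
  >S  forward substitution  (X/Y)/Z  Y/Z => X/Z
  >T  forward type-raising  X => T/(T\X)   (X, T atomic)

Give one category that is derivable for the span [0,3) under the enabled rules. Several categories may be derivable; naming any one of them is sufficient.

[0,3] S   <
  [0,2] S\NP   >
    [0,1] "quickly" : (S\NP)/NP
    [1,2] "on" : NP
  [2,3] "bone" : S\(S\NP)

S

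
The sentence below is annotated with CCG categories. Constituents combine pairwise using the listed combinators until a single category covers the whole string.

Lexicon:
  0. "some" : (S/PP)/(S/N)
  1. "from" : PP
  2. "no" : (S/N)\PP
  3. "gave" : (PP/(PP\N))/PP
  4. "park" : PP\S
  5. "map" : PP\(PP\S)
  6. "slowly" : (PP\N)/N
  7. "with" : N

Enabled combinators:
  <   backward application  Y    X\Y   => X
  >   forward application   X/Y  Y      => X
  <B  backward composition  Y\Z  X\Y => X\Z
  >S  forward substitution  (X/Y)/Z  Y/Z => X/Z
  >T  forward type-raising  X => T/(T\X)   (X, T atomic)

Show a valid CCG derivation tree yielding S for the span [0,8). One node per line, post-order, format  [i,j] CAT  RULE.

[0,8] S   >
  [0,3] S/PP   >
    [0,1] "some" : (S/PP)/(S/N)
    [1,3] S/N   <
      [1,2] "from" : PP
      [2,3] "no" : (S/N)\PP
  [3,8] PP   >
    [3,6] PP/(PP\N)   >
      [3,4] "gave" : (PP/(PP\N))/PP
      [4,6] PP   <
        [4,5] "park" : PP\S
        [5,6] "map" : PP\(PP\S)
    [6,8] PP\N   >
      [6,7] "slowly" : (PP\N)/N
      [7,8] "with" : N

[0,1] (S/PP)/(S/N)  lex  "some"
[1,2] PP  lex  "from"
[2,3] (S/N)\PP  lex  "no"
[1,3] S/N  <  k=2
[0,3] S/PP  >  k=1
[3,4] (PP/(PP\N))/PP  lex  "gave"
[4,5] PP\S  lex  "park"
[5,6] PP\(PP\S)  lex  "map"
[4,6] PP  <  k=5
[3,6] PP/(PP\N)  >  k=4
[6,7] (PP\N)/N  lex  "slowly"
[7,8] N  lex  "with"
[6,8] PP\N  >  k=7
[3,8] PP  >  k=6
[0,8] S  >  k=3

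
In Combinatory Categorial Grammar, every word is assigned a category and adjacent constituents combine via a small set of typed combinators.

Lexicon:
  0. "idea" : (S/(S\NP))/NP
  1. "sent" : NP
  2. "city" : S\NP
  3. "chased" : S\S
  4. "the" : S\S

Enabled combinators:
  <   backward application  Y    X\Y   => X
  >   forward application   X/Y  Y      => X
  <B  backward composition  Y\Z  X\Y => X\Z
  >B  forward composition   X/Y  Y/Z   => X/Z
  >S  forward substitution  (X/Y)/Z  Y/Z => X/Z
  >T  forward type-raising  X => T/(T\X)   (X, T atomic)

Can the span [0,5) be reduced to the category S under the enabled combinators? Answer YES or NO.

YES

[0,5] S   >
  [0,2] S/(S\NP)   >
    [0,1] "idea" : (S/(S\NP))/NP
    [1,2] "sent" : NP
  [2,5] S\NP   <B
    [2,4] S\NP   <B
      [2,3] "city" : S\NP
      [3,4] "chased" : S\S
    [4,5] "the" : S\S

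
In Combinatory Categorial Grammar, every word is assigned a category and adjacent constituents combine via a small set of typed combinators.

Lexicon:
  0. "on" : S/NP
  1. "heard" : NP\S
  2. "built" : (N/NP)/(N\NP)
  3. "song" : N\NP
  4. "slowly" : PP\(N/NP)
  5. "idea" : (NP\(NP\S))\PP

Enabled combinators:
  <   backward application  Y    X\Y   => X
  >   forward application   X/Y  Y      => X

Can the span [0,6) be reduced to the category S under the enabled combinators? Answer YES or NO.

[0,6] S   >
  [0,1] "on" : S/NP
  [1,6] NP   <
    [1,2] "heard" : NP\S
    [2,6] NP\(NP\S)   <
      [2,5] PP   <
        [2,4] N/NP   >
          [2,3] "built" : (N/NP)/(N\NP)
          [3,4] "song" : N\NP
        [4,5] "slowly" : PP\(N/NP)
      [5,6] "idea" : (NP\(NP\S))\PP

YES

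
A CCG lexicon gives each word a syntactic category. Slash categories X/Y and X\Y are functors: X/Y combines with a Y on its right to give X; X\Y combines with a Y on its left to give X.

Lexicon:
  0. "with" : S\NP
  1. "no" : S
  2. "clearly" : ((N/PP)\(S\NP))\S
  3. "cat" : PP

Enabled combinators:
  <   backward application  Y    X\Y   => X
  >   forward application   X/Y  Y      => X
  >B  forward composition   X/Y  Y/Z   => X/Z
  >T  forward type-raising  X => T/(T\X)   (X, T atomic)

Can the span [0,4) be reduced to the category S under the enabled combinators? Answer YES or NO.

NO

S\NP S ((N/PP)\(S\NP))\S PP
CKY chart[0,4] = {N, N/(N\N), N/(PP\PP), NP/(NP\N), PP/(PP\N), S/(S\N)}; S ∉ chart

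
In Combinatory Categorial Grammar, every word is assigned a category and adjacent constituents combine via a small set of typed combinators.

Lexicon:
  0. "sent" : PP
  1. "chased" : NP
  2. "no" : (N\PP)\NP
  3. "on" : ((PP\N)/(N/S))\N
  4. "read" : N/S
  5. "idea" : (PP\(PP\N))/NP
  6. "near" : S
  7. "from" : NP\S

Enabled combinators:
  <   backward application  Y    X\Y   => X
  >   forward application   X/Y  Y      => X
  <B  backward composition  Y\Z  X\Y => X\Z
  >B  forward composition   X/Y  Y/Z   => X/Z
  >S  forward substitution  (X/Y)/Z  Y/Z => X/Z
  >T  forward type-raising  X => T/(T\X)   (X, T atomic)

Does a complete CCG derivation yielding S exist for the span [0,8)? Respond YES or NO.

PP NP (N\PP)\NP ((PP\N)/(N/S))\N N/S (PP\(PP\N))/NP S NP\S
CKY chart[0,8] = {N/(N\PP), NP/(NP\PP), PP, PP/(PP\PP), S/(S\PP)}; S ∉ chart

NO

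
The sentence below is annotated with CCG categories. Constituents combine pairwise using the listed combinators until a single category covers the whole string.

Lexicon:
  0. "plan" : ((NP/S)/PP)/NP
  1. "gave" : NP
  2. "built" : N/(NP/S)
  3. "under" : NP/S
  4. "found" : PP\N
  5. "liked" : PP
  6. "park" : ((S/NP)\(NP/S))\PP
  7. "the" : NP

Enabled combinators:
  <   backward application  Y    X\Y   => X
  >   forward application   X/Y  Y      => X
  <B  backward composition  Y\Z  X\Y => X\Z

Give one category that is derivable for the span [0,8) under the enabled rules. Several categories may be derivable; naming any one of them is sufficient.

[0,8] S   >
  [0,7] S/NP   <
    [0,5] NP/S   >
      [0,2] (NP/S)/PP   >
        [0,1] "plan" : ((NP/S)/PP)/NP
        [1,2] "gave" : NP
      [2,5] PP   <
        [2,4] N   >
          [2,3] "built" : N/(NP/S)
          [3,4] "under" : NP/S
        [4,5] "found" : PP\N
    [5,7] (S/NP)\(NP/S)   <
      [5,6] "liked" : PP
      [6,7] "park" : ((S/NP)\(NP/S))\PP
  [7,8] "the" : NP

S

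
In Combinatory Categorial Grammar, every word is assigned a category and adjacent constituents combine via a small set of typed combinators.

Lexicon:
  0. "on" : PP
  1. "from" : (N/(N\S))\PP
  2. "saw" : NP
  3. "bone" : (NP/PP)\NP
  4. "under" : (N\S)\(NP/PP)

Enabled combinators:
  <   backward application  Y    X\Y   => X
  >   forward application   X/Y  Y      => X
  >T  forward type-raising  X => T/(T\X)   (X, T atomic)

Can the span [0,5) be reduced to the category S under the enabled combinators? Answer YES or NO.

NO

PP (N/(N\S))\PP NP (NP/PP)\NP (N\S)\(NP/PP)
CKY chart[0,5] = {N, N/(N\N), NP/(NP\N), PP/(PP\N), S/(S\N)}; S ∉ chart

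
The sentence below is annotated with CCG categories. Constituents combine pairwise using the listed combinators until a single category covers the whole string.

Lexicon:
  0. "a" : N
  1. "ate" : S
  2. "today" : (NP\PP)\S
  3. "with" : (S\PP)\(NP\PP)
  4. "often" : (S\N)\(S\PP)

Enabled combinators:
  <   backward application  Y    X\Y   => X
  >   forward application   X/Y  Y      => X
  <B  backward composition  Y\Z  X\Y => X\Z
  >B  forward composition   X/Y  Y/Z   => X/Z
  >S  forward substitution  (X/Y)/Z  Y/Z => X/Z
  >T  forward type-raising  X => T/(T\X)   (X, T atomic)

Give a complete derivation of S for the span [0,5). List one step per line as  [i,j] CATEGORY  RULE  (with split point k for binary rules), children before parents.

[0,1] N  lex  "a"
[1,2] S  lex  "ate"
[2,3] (NP\PP)\S  lex  "today"
[1,3] NP\PP  <  k=2
[3,4] (S\PP)\(NP\PP)  lex  "with"
[1,4] S\PP  <  k=3
[4,5] (S\N)\(S\PP)  lex  "often"
[1,5] S\N  <  k=4
[0,5] S  <  k=1

[0,5] S   <
  [0,1] "a" : N
  [1,5] S\N   <
    [1,4] S\PP   <
      [1,3] NP\PP   <
        [1,2] "ate" : S
        [2,3] "today" : (NP\PP)\S
      [3,4] "with" : (S\PP)\(NP\PP)
    [4,5] "often" : (S\N)\(S\PP)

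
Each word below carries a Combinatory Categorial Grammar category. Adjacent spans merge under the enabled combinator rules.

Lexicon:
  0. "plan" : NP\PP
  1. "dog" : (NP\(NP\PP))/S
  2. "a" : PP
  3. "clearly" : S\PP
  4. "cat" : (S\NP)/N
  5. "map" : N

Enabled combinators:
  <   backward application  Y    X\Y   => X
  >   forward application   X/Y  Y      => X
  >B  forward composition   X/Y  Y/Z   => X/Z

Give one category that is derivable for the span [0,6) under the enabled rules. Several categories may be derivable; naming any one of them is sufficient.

S

[0,6] S   <
  [0,4] NP   <
    [0,1] "plan" : NP\PP
    [1,4] NP\(NP\PP)   >
      [1,2] "dog" : (NP\(NP\PP))/S
      [2,4] S   <
        [2,3] "a" : PP
        [3,4] "clearly" : S\PP
  [4,6] S\NP   >
    [4,5] "cat" : (S\NP)/N
    [5,6] "map" : N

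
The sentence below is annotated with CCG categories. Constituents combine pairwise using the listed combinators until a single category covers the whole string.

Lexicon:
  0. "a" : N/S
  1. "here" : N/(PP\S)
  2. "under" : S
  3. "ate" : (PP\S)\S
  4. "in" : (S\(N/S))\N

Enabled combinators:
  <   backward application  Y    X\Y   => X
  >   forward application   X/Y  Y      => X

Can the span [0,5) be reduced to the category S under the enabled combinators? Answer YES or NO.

[0,5] S   <
  [0,1] "a" : N/S
  [1,5] S\(N/S)   <
    [1,4] N   >
      [1,2] "here" : N/(PP\S)
      [2,4] PP\S   <
        [2,3] "under" : S
        [3,4] "ate" : (PP\S)\S
    [4,5] "in" : (S\(N/S))\N

YES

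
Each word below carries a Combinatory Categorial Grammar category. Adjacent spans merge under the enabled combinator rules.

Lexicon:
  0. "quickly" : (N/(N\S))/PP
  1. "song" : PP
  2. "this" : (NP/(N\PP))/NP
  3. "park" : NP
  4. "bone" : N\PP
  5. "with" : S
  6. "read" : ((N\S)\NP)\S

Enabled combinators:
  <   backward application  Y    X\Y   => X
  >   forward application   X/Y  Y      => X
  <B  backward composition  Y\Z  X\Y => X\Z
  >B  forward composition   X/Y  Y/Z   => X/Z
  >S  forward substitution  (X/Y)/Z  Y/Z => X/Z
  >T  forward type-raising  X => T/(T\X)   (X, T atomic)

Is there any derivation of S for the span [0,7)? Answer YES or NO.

(N/(N\S))/PP PP (NP/(N\PP))/NP NP N\PP S ((N\S)\NP)\S
CKY chart[0,7] = {N, N/(N\N), NP/(NP\N), PP/(PP\N), S/(S\N)}; S ∉ chart

NO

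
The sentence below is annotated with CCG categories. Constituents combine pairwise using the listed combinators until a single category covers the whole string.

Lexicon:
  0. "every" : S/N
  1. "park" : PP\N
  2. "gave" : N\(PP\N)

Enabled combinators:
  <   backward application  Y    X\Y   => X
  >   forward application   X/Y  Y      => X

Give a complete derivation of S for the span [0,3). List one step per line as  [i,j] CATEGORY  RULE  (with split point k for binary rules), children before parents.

[0,3] S   >
  [0,1] "every" : S/N
  [1,3] N   <
    [1,2] "park" : PP\N
    [2,3] "gave" : N\(PP\N)

[0,1] S/N  lex  "every"
[1,2] PP\N  lex  "park"
[2,3] N\(PP\N)  lex  "gave"
[1,3] N  <  k=2
[0,3] S  >  k=1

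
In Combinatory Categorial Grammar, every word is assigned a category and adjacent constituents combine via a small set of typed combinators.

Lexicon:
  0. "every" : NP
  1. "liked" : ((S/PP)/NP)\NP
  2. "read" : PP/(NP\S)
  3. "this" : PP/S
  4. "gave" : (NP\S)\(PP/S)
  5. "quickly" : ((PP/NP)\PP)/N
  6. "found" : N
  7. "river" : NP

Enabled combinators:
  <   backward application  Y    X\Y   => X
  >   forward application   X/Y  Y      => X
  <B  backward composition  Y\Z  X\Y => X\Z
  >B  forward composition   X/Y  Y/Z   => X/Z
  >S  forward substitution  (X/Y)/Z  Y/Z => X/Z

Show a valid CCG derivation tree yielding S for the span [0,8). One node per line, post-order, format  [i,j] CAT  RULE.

[0,8] S   >
  [0,7] S/NP   >S
    [0,2] (S/PP)/NP   <
      [0,1] "every" : NP
      [1,2] "liked" : ((S/PP)/NP)\NP
    [2,7] PP/NP   <
      [2,5] PP   >
        [2,3] "read" : PP/(NP\S)
        [3,5] NP\S   <
          [3,4] "this" : PP/S
          [4,5] "gave" : (NP\S)\(PP/S)
      [5,7] (PP/NP)\PP   >
        [5,6] "quickly" : ((PP/NP)\PP)/N
        [6,7] "found" : N
  [7,8] "river" : NP

[0,1] NP  lex  "every"
[1,2] ((S/PP)/NP)\NP  lex  "liked"
[0,2] (S/PP)/NP  <  k=1
[2,3] PP/(NP\S)  lex  "read"
[3,4] PP/S  lex  "this"
[4,5] (NP\S)\(PP/S)  lex  "gave"
[3,5] NP\S  <  k=4
[2,5] PP  >  k=3
[5,6] ((PP/NP)\PP)/N  lex  "quickly"
[6,7] N  lex  "found"
[5,7] (PP/NP)\PP  >  k=6
[2,7] PP/NP  <  k=5
[0,7] S/NP  >S  k=2
[7,8] NP  lex  "river"
[0,8] S  >  k=7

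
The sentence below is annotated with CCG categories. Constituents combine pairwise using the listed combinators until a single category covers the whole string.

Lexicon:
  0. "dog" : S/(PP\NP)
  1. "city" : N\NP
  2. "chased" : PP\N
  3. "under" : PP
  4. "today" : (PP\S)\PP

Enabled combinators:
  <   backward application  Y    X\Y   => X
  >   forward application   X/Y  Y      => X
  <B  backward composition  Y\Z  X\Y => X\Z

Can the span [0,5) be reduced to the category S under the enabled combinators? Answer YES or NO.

NO

S/(PP\NP) N\NP PP\N PP (PP\S)\PP
CKY chart[0,5] = {PP}; S ∉ chart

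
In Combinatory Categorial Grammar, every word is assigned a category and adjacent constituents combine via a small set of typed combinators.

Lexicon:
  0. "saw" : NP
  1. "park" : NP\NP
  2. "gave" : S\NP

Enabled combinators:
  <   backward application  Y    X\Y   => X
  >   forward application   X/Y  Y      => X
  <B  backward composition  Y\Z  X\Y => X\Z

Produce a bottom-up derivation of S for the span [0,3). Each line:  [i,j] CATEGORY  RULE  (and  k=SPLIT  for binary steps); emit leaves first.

[0,3] S   <
  [0,1] "saw" : NP
  [1,3] S\NP   <B
    [1,2] "park" : NP\NP
    [2,3] "gave" : S\NP

[0,1] NP  lex  "saw"
[1,2] NP\NP  lex  "park"
[2,3] S\NP  lex  "gave"
[1,3] S\NP  <B  k=2
[0,3] S  <  k=1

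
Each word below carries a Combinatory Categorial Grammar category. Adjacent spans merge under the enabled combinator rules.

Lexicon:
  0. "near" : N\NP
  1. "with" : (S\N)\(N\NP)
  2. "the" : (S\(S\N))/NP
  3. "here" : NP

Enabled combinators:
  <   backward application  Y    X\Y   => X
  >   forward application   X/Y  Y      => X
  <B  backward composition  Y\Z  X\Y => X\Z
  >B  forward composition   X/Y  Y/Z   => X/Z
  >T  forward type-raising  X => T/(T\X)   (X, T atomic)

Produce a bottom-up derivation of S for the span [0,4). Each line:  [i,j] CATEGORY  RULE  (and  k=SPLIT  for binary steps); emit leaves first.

[0,1] N\NP  lex  "near"
[1,2] (S\N)\(N\NP)  lex  "with"
[0,2] S\N  <  k=1
[2,3] (S\(S\N))/NP  lex  "the"
[3,4] NP  lex  "here"
[2,4] S\(S\N)  >  k=3
[0,4] S  <  k=2

[0,4] S   <
  [0,2] S\N   <
    [0,1] "near" : N\NP
    [1,2] "with" : (S\N)\(N\NP)
  [2,4] S\(S\N)   >
    [2,3] "the" : (S\(S\N))/NP
    [3,4] "here" : NP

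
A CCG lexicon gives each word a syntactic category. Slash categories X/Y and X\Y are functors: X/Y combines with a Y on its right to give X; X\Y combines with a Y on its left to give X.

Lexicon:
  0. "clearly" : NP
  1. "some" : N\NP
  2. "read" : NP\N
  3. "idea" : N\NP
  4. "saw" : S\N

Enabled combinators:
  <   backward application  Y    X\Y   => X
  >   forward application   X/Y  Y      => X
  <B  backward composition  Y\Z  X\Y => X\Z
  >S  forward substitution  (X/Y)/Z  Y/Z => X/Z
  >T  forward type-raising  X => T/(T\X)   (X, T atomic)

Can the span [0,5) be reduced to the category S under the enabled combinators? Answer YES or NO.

YES

[0,5] S   <
  [0,3] NP   <
    [0,2] N   >
      [0,1] N/(N\NP)   >T
        [0,1] "clearly" : NP
      [1,2] "some" : N\NP
    [2,3] "read" : NP\N
  [3,5] S\NP   <B
    [3,4] "idea" : N\NP
    [4,5] "saw" : S\N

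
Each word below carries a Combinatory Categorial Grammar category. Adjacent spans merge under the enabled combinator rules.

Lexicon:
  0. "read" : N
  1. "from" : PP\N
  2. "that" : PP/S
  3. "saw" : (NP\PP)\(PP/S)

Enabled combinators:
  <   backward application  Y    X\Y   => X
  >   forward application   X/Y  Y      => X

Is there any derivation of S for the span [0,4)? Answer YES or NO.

NO

N PP\N PP/S (NP\PP)\(PP/S)
CKY chart[0,4] = {NP}; S ∉ chart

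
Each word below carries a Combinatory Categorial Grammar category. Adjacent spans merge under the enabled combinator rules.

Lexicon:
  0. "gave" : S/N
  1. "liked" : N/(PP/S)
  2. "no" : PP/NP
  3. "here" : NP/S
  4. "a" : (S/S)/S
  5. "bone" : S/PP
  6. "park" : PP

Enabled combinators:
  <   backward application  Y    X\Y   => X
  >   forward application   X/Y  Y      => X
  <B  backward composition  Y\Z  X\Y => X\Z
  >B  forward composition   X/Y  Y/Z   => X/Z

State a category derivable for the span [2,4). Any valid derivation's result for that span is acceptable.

[0,7] S   >
  [0,1] "gave" : S/N
  [1,7] N   >
    [1,2] "liked" : N/(PP/S)
    [2,7] PP/S   >B
      [2,4] PP/S   >B
        [2,3] "no" : PP/NP
        [3,4] "here" : NP/S
      [4,7] S/S   >
        [4,5] "a" : (S/S)/S
        [5,7] S   >
          [5,6] "bone" : S/PP
          [6,7] "park" : PP

PP/S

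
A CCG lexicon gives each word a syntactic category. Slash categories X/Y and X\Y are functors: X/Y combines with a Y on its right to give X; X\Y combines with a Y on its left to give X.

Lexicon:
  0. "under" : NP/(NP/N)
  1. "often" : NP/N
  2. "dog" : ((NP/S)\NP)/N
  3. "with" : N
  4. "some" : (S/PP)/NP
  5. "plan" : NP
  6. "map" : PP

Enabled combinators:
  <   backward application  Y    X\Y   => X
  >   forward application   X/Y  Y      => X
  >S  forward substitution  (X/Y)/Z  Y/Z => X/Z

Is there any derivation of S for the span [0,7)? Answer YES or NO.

NP/(NP/N) NP/N ((NP/S)\NP)/N N (S/PP)/NP NP PP
CKY chart[0,7] = {NP}; S ∉ chart

NO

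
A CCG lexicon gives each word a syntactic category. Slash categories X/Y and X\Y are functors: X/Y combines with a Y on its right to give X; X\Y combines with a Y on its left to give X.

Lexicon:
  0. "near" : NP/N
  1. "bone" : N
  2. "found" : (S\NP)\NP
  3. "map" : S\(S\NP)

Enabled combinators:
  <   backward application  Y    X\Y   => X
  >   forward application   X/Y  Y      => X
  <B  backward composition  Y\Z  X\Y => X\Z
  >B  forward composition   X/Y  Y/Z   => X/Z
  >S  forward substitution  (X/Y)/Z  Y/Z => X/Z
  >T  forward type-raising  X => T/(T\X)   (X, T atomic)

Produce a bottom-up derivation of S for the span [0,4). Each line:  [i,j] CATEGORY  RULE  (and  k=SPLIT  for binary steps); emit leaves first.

[0,1] NP/N  lex  "near"
[1,2] N  lex  "bone"
[0,2] NP  >  k=1
[2,3] (S\NP)\NP  lex  "found"
[0,3] S\NP  <  k=2
[3,4] S\(S\NP)  lex  "map"
[0,4] S  <  k=3

[0,4] S   <
  [0,3] S\NP   <
    [0,2] NP   >
      [0,1] "near" : NP/N
      [1,2] "bone" : N
    [2,3] "found" : (S\NP)\NP
  [3,4] "map" : S\(S\NP)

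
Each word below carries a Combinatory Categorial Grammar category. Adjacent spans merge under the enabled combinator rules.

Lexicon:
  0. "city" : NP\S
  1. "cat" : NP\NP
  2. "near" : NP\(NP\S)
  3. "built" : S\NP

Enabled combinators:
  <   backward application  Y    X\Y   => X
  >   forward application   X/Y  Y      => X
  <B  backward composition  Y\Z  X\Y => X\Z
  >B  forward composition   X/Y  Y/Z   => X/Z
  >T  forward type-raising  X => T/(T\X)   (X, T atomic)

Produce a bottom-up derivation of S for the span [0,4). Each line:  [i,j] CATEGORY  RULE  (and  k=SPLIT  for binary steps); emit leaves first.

[0,4] S   <
  [0,3] NP   <
    [0,2] NP\S   <B
      [0,1] "city" : NP\S
      [1,2] "cat" : NP\NP
    [2,3] "near" : NP\(NP\S)
  [3,4] "built" : S\NP

[0,1] NP\S  lex  "city"
[1,2] NP\NP  lex  "cat"
[0,2] NP\S  <B  k=1
[2,3] NP\(NP\S)  lex  "near"
[0,3] NP  <  k=2
[3,4] S\NP  lex  "built"
[0,4] S  <  k=3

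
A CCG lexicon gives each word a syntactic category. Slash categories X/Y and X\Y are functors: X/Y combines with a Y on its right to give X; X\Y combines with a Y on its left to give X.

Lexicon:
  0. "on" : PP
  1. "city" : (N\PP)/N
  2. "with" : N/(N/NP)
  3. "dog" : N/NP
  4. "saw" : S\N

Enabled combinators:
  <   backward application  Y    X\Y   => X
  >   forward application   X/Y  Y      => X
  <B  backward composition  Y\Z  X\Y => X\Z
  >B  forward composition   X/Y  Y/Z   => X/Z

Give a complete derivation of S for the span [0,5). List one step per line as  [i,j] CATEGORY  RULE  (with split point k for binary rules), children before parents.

[0,1] PP  lex  "on"
[1,2] (N\PP)/N  lex  "city"
[2,3] N/(N/NP)  lex  "with"
[3,4] N/NP  lex  "dog"
[2,4] N  >  k=3
[1,4] N\PP  >  k=2
[0,4] N  <  k=1
[4,5] S\N  lex  "saw"
[0,5] S  <  k=4

[0,5] S   <
  [0,4] N   <
    [0,1] "on" : PP
    [1,4] N\PP   >
      [1,2] "city" : (N\PP)/N
      [2,4] N   >
        [2,3] "with" : N/(N/NP)
        [3,4] "dog" : N/NP
  [4,5] "saw" : S\N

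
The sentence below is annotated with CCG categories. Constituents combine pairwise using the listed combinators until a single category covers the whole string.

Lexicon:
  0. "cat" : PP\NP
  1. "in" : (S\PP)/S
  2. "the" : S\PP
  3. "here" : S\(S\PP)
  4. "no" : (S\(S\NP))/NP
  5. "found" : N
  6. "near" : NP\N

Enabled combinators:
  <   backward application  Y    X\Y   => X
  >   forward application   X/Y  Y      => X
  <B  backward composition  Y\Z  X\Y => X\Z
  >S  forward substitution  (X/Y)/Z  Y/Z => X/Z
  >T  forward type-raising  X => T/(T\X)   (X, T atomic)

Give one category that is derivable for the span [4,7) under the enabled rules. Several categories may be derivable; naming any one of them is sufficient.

[0,7] S   <
  [0,4] S\NP   <B
    [0,1] "cat" : PP\NP
    [1,4] S\PP   >
      [1,2] "in" : (S\PP)/S
      [2,4] S   <
        [2,3] "the" : S\PP
        [3,4] "here" : S\(S\PP)
  [4,7] S\(S\NP)   >
    [4,5] "no" : (S\(S\NP))/NP
    [5,7] NP   <
      [5,6] "found" : N
      [6,7] "near" : NP\N

S\(S\NP)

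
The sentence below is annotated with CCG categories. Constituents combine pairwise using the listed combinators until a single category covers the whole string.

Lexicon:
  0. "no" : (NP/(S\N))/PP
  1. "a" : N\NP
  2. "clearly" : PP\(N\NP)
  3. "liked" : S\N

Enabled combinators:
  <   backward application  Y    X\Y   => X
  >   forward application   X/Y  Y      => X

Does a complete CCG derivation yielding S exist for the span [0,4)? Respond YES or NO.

NO

(NP/(S\N))/PP N\NP PP\(N\NP) S\N
CKY chart[0,4] = {NP}; S ∉ chart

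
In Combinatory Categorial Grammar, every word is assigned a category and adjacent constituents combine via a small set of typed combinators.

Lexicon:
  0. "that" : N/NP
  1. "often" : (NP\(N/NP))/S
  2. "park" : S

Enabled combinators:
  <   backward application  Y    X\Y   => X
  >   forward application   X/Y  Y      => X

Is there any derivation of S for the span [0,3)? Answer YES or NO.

NO

N/NP (NP\(N/NP))/S S
CKY chart[0,3] = {NP}; S ∉ chart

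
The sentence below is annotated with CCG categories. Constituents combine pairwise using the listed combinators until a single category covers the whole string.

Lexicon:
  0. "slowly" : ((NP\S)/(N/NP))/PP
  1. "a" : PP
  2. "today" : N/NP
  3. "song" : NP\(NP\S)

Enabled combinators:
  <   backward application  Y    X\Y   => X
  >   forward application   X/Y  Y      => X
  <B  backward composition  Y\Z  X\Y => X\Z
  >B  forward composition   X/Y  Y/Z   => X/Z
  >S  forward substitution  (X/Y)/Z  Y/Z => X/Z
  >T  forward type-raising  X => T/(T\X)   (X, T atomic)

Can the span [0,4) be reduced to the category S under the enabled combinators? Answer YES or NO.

((NP\S)/(N/NP))/PP PP N/NP NP\(NP\S)
CKY chart[0,4] = {N/(N\NP), NP, NP/(NP\NP), PP/(PP\NP), S/(S\NP)}; S ∉ chart

NO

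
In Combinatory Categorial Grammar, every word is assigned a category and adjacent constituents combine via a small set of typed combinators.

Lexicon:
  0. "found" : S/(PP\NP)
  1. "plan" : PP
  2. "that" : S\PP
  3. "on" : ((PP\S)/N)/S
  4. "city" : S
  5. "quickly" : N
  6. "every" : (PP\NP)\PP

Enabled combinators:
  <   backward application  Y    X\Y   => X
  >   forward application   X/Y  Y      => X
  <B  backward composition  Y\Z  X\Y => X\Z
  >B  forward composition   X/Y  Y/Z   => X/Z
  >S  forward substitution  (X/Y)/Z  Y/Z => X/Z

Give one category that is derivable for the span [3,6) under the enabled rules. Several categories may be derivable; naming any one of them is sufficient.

PP\S

[0,7] S   >
  [0,1] "found" : S/(PP\NP)
  [1,7] PP\NP   <
    [1,6] PP   <
      [1,3] S   <
        [1,2] "plan" : PP
        [2,3] "that" : S\PP
      [3,6] PP\S   >
        [3,5] (PP\S)/N   >
          [3,4] "on" : ((PP\S)/N)/S
          [4,5] "city" : S
        [5,6] "quickly" : N
    [6,7] "every" : (PP\NP)\PP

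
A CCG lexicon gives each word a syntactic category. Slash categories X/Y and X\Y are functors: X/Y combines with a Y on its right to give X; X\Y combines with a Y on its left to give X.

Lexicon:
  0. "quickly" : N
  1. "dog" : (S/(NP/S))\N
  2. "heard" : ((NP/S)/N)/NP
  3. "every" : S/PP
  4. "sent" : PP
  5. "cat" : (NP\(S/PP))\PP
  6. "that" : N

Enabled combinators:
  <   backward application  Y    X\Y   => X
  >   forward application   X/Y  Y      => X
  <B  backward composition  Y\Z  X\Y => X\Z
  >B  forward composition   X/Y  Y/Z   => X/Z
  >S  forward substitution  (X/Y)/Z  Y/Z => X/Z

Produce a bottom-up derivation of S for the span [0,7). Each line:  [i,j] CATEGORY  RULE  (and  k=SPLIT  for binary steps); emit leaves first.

[0,1] N  lex  "quickly"
[1,2] (S/(NP/S))\N  lex  "dog"
[0,2] S/(NP/S)  <  k=1
[2,3] ((NP/S)/N)/NP  lex  "heard"
[3,4] S/PP  lex  "every"
[4,5] PP  lex  "sent"
[5,6] (NP\(S/PP))\PP  lex  "cat"
[4,6] NP\(S/PP)  <  k=5
[3,6] NP  <  k=4
[2,6] (NP/S)/N  >  k=3
[6,7] N  lex  "that"
[2,7] NP/S  >  k=6
[0,7] S  >  k=2

[0,7] S   >
  [0,2] S/(NP/S)   <
    [0,1] "quickly" : N
    [1,2] "dog" : (S/(NP/S))\N
  [2,7] NP/S   >
    [2,6] (NP/S)/N   >
      [2,3] "heard" : ((NP/S)/N)/NP
      [3,6] NP   <
        [3,4] "every" : S/PP
        [4,6] NP\(S/PP)   <
          [4,5] "sent" : PP
          [5,6] "cat" : (NP\(S/PP))\PP
    [6,7] "that" : N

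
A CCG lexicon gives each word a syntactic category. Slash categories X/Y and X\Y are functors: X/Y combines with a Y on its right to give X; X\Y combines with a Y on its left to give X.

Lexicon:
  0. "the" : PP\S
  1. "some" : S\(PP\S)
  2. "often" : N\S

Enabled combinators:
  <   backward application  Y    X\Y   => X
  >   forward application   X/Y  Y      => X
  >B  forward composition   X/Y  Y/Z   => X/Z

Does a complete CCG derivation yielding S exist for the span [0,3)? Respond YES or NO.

PP\S S\(PP\S) N\S
CKY chart[0,3] = {N}; S ∉ chart

NO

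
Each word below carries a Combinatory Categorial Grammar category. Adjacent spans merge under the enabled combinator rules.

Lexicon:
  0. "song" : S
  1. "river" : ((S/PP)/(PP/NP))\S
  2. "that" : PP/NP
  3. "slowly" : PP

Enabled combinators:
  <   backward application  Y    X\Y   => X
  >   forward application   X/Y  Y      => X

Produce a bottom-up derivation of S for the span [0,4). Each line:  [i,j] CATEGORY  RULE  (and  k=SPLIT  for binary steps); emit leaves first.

[0,4] S   >
  [0,3] S/PP   >
    [0,2] (S/PP)/(PP/NP)   <
      [0,1] "song" : S
      [1,2] "river" : ((S/PP)/(PP/NP))\S
    [2,3] "that" : PP/NP
  [3,4] "slowly" : PP

[0,1] S  lex  "song"
[1,2] ((S/PP)/(PP/NP))\S  lex  "river"
[0,2] (S/PP)/(PP/NP)  <  k=1
[2,3] PP/NP  lex  "that"
[0,3] S/PP  >  k=2
[3,4] PP  lex  "slowly"
[0,4] S  >  k=3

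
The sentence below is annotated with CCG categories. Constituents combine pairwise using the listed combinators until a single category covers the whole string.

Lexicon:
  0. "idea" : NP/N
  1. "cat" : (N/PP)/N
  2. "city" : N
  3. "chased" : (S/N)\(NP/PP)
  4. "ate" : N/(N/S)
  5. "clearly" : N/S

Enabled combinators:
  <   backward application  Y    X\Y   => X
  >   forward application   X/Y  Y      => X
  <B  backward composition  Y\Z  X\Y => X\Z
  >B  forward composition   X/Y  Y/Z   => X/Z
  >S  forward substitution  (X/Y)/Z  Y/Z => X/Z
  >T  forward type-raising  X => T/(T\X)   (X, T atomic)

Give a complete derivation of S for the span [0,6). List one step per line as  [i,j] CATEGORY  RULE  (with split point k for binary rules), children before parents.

[0,6] S   >
  [0,4] S/N   <
    [0,3] NP/PP   >B
      [0,1] "idea" : NP/N
      [1,3] N/PP   >
        [1,2] "cat" : (N/PP)/N
        [2,3] "city" : N
    [3,4] "chased" : (S/N)\(NP/PP)
  [4,6] N   >
    [4,5] "ate" : N/(N/S)
    [5,6] "clearly" : N/S

[0,1] NP/N  lex  "idea"
[1,2] (N/PP)/N  lex  "cat"
[2,3] N  lex  "city"
[1,3] N/PP  >  k=2
[0,3] NP/PP  >B  k=1
[3,4] (S/N)\(NP/PP)  lex  "chased"
[0,4] S/N  <  k=3
[4,5] N/(N/S)  lex  "ate"
[5,6] N/S  lex  "clearly"
[4,6] N  >  k=5
[0,6] S  >  k=4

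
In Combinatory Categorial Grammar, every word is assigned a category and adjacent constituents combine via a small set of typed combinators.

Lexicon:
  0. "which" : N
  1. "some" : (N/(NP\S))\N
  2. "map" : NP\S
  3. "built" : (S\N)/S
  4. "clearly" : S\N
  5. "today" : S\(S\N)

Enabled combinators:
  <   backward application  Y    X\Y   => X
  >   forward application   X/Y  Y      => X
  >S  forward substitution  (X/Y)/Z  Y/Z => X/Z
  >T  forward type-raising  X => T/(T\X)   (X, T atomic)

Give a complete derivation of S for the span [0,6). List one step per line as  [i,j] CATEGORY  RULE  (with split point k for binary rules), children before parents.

[0,6] S   <
  [0,3] N   >
    [0,2] N/(NP\S)   <
      [0,1] "which" : N
      [1,2] "some" : (N/(NP\S))\N
    [2,3] "map" : NP\S
  [3,6] S\N   >
    [3,4] "built" : (S\N)/S
    [4,6] S   <
      [4,5] "clearly" : S\N
      [5,6] "today" : S\(S\N)

[0,1] N  lex  "which"
[1,2] (N/(NP\S))\N  lex  "some"
[0,2] N/(NP\S)  <  k=1
[2,3] NP\S  lex  "map"
[0,3] N  >  k=2
[3,4] (S\N)/S  lex  "built"
[4,5] S\N  lex  "clearly"
[5,6] S\(S\N)  lex  "today"
[4,6] S  <  k=5
[3,6] S\N  >  k=4
[0,6] S  <  k=3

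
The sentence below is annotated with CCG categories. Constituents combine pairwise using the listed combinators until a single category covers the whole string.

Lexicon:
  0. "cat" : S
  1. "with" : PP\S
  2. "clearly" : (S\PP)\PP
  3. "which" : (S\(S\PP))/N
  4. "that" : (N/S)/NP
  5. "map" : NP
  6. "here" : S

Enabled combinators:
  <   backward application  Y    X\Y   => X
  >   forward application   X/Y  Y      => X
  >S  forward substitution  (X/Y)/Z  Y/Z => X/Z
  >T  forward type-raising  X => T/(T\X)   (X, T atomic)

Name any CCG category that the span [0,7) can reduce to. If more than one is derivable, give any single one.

S

[0,7] S   <
  [0,3] S\PP   <
    [0,2] PP   <
      [0,1] "cat" : S
      [1,2] "with" : PP\S
    [2,3] "clearly" : (S\PP)\PP
  [3,7] S\(S\PP)   >
    [3,4] "which" : (S\(S\PP))/N
    [4,7] N   >
      [4,6] N/S   >
        [4,5] "that" : (N/S)/NP
        [5,6] "map" : NP
      [6,7] "here" : S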